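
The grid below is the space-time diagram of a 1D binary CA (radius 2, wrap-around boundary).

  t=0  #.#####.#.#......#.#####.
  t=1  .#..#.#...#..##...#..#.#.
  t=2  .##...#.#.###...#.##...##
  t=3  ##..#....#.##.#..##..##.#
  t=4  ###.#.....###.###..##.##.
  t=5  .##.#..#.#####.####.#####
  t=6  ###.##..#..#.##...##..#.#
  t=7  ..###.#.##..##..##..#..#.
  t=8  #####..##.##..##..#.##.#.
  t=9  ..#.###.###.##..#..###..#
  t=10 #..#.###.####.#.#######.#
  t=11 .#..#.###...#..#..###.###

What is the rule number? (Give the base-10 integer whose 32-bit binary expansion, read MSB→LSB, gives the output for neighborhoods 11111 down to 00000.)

3126487705

  ##### -> #   bit 31 = 1  t=0,i=4
  ####. -> .   bit 30 = 0  t=0,i=5
  ###.# -> #   bit 29 = 1  t=0,i=6
  ###.. -> #   bit 28 = 1  t=2,i=12
  ##.## -> #   bit 27 = 1  t=2,i=0
  ##.#. -> .   bit 26 = 0  t=0,i=7
  ##..# -> #   bit 25 = 1  t=3,i=2
  ##... -> .   bit 24 = 0  t=1,i=15
  #.### -> .   bit 23 = 0  t=0,i=2
  #.##. -> #   bit 22 = 1  t=2,i=1
  #.#.# -> .   bit 21 = 0  t=0,i=0
  #.#.. -> #   bit 20 = 1  t=0,i=10
  #..## -> #   bit 19 = 1  t=1,i=12
  #..#. -> .   bit 18 = 0  t=1,i=0
  #...# -> #   bit 17 = 1  t=1,i=8
  #.... -> .   bit 16 = 0  t=0,i=12
  .#### -> .   bit 15 = 0  t=0,i=3
  .###. -> #   bit 14 = 1  t=2,i=11
  .##.# -> #   bit 13 = 1  t=2,i=24
  .##.. -> .   bit 12 = 0  t=1,i=14
  .#.## -> #   bit 11 = 1  t=0,i=1
  .#.#. -> .   bit 10 = 0  t=0,i=9
  .#..# -> #   bit 9 = 1  t=1,i=2
  .#... -> .   bit 8 = 0  t=0,i=11
  ..### -> #   bit 7 = 1  t=4,i=10
  ..##. -> .   bit 6 = 0  t=1,i=13
  ..#.# -> .   bit 5 = 0  t=0,i=17
  ..#.. -> #   bit 4 = 1  t=1,i=1
  ...## -> #   bit 3 = 1  t=2,i=22
  ...#. -> .   bit 2 = 0  t=0,i=16
  ....# -> .   bit 1 = 0  t=0,i=15
  ..... -> #   bit 0 = 1  t=0,i=13
  bits 10111010010110100110101010011001 = 3126487705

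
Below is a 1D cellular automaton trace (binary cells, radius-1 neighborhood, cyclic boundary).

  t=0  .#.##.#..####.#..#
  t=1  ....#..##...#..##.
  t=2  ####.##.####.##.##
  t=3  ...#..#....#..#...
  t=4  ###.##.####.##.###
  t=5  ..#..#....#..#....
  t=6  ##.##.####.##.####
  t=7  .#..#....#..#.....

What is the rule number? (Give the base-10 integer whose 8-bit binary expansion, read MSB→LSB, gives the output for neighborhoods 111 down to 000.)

  nb ###: next=.  (t=0,i=10, bit7=0)
  nb ##.: next=#  (t=0,i=4, bit6=1)
  nb #.#: next=.  (t=0,i=0, bit5=0)
  nb #..: next=#  (t=0,i=7, bit4=1)
  nb .##: next=.  (t=0,i=3, bit3=0)
  nb .#.: next=.  (t=0,i=1, bit2=0)
  nb ..#: next=#  (t=0,i=8, bit1=1)
  nb ...: next=#  (t=1,i=0, bit0=1)
  bits 01010011 = 83

83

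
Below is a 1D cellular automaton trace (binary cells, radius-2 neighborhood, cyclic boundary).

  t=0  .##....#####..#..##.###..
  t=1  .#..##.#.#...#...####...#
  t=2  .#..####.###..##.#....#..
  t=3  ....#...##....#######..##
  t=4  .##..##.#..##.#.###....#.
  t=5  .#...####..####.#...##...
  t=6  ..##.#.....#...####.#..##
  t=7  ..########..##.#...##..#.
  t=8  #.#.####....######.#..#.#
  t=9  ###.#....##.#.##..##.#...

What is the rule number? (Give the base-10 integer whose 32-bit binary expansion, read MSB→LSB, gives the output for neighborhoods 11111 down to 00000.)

  #####|#  b31=1 t=0,i=9
  ####.|.  b30=0 t=0,i=10
  ###.#|.  b29=0 t=2,i=7
  ###..|.  b28=0 t=0,i=11
  ##.##|#  b27=1 t=0,i=19
  ##.#.|#  b26=1 t=1,i=6
  ##..#|.  b25=0 t=0,i=12
  ##...|.  b24=0 t=0,i=3
  #.###|#  b23=1 t=0,i=20
  #.##.|.  b22=0 t=8,i=24
  #.#.#|#  b21=1 t=1,i=7
  #.#..|#  b20=1 t=1,i=1
  #..##|.  b19=0 t=0,i=16
  #..#.|#  b18=1 t=0,i=13
  #...#|#  b17=1 t=0,i=24
  #....|#  b16=1 t=0,i=4
  .####|.  b15=0 t=0,i=8
  .###.|.  b14=0 t=0,i=21
  .##.#|#  b13=1 t=0,i=18
  .##..|.  b12=0 t=0,i=2
  .#.##|.  b11=0 t=4,i=15
  .#.#.|.  b10=0 t=1,i=0
  .#..#|.  b9=0 t=0,i=15
  .#...|#  b8=1 t=1,i=10
  ..###|#  b7=1 t=0,i=7
  ..##.|#  b6=1 t=0,i=1
  ..#.#|.  b5=0 t=1,i=24
  ..#..|.  b4=0 t=0,i=14
  ...##|.  b3=0 t=0,i=0
  ...#.|.  b2=0 t=1,i=12
  ....#|#  b1=1 t=0,i=5
  .....|#  b0=1 t=6,i=8
  bits 10001100101101110010000111000011 = 2360811971

2360811971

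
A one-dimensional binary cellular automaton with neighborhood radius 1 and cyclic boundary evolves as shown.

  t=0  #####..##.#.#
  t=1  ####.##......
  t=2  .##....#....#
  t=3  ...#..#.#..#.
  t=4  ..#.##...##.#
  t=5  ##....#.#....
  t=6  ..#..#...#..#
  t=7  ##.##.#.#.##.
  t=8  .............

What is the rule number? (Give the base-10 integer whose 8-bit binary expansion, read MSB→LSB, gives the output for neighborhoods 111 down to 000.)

  [7] ### => #  t=0,i=0
  [6] ##. => .  t=0,i=4
  [5] #.# => .  t=0,i=9
  [4] #.. => #  t=0,i=5
  [3] .## => .  t=0,i=7
  [2] .#. => .  t=0,i=10
  [1] ..# => #  t=0,i=6
  [0] ... => .  t=1,i=8
  bits 10010010 = 146

146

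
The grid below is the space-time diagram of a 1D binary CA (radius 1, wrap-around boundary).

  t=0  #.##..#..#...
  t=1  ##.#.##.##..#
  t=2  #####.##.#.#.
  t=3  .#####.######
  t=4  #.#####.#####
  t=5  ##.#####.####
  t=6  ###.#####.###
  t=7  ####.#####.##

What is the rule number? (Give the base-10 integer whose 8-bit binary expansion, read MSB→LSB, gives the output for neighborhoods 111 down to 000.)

  ### -> #   bit 7 = 1  t=1,i=0
  ##. -> #   bit 6 = 1  t=0,i=3
  #.# -> #   bit 5 = 1  t=0,i=1
  #.. -> .   bit 4 = 0  t=0,i=4
  .## -> .   bit 3 = 0  t=0,i=2
  .#. -> #   bit 2 = 1  t=0,i=0
  ..# -> #   bit 1 = 1  t=0,i=5
  ... -> .   bit 0 = 0  t=0,i=11
  bits 11100110 = 230

230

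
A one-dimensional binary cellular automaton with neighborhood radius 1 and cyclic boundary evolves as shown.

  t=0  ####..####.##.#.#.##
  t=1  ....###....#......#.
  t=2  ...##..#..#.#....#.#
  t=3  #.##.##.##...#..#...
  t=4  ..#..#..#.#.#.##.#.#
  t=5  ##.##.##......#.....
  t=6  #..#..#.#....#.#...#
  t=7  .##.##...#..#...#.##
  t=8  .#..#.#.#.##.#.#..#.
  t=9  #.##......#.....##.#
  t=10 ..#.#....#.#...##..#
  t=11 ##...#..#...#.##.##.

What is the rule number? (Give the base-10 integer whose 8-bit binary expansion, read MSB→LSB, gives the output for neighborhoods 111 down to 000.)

  ###|.  b7=0 t=0,i=0
  ##.|.  b6=0 t=0,i=3
  #.#|.  b5=0 t=0,i=10
  #..|#  b4=1 t=0,i=4
  .##|#  b3=1 t=0,i=6
  .#.|.  b2=0 t=0,i=14
  ..#|#  b1=1 t=0,i=5
  ...|.  b0=0 t=1,i=0
  bits 00011010 = 26

26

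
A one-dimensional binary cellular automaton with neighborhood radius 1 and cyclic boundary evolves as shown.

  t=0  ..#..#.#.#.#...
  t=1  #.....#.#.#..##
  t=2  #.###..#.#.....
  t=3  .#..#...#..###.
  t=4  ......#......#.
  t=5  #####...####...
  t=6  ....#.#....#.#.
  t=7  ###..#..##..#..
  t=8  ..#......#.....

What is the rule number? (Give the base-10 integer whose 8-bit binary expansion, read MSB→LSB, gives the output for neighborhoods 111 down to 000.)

  ###|.  b7=0 t=1,i=14
  ##.|#  b6=1 t=1,i=0
  #.#|#  b5=1 t=0,i=6
  #..|.  b4=0 t=0,i=3
  .##|.  b3=0 t=1,i=13
  .#.|.  b2=0 t=0,i=2
  ..#|.  b1=0 t=0,i=1
  ...|#  b0=1 t=0,i=0
  bits 01100001 = 97

97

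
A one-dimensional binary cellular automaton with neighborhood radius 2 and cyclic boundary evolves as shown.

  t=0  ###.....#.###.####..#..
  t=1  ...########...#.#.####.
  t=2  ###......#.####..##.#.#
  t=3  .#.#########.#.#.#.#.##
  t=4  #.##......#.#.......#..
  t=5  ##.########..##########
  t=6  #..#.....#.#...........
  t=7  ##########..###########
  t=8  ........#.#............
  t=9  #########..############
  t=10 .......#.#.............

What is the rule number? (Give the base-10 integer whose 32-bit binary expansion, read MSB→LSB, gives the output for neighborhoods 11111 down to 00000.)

1200036735

  [31] ##### => .  t=1,i=5
  [30] ####. => #  t=0,i=16
  [29] ###.# => .  t=0,i=12
  [28] ###.. => .  t=0,i=2
  [27] ##.## => .  t=0,i=13
  [26] ##.#. => #  t=2,i=19
  [25] ##..# => #  t=0,i=18
  [24] ##... => #  t=0,i=3
  [23] #.### => #  t=0,i=10
  [22] #.##. => .  t=3,i=21
  [21] #.#.# => .  t=1,i=16
  [20] #.#.. => .  t=4,i=12
  [19] #..## => .  t=0,i=22
  [18] #..#. => #  t=0,i=19
  [17] #...# => #  t=1,i=12
  [16] #.... => #  t=0,i=4
  [15] .#### => .  t=0,i=15
  [14] .###. => .  t=0,i=1
  [13] .##.# => .  t=2,i=18
  [12] .##.. => #  t=4,i=3
  [11] .#.## => #  t=0,i=9
  [10] .#.#. => .  t=1,i=15
  [9] .#..# => #  t=0,i=21
  [8] .#... => #  t=4,i=13
  [7] ..### => .  t=0,i=0
  [6] ..##. => #  t=2,i=17
  [5] ..#.# => #  t=0,i=8
  [4] ..#.. => #  t=0,i=20
  [3] ...## => #  t=1,i=2
  [2] ...#. => #  t=0,i=7
  [1] ....# => #  t=0,i=6
  [0] ..... => #  t=0,i=5
  bits 01000111100001110001101101111111 = 1200036735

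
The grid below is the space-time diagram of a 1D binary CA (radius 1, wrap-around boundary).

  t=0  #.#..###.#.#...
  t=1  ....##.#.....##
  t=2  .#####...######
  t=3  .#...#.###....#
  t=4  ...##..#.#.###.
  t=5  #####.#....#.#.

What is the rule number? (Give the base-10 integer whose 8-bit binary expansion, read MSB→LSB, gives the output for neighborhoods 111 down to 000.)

  ### -> .   bit 7 = 0  t=0,i=6
  ##. -> #   bit 6 = 1  t=0,i=7
  #.# -> .   bit 5 = 0  t=0,i=1
  #.. -> .   bit 4 = 0  t=0,i=3
  .## -> #   bit 3 = 1  t=0,i=5
  .#. -> .   bit 2 = 0  t=0,i=0
  ..# -> #   bit 1 = 1  t=0,i=4
  ... -> #   bit 0 = 1  t=0,i=13
  bits 01001011 = 75

75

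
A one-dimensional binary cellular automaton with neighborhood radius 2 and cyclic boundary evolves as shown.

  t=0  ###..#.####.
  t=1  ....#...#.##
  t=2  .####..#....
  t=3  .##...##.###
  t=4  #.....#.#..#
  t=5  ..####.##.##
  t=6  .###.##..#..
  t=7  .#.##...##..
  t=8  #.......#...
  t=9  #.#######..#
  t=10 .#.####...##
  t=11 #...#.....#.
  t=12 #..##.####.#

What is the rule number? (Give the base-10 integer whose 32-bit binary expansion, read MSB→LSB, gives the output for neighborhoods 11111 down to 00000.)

  [31] ##### => #  t=9,i=4
  [30] ####. => .  t=0,i=9
  [29] ###.# => #  t=0,i=10
  [28] ###.. => .  t=0,i=2
  [27] ##.## => #  t=0,i=11
  [26] ##.#. => #  t=10,i=0
  [25] ##..# => .  t=0,i=3
  [24] ##... => .  t=1,i=0
  [23] #.### => .  t=0,i=0
  [22] #.##. => .  t=1,i=10
  [21] #.#.# => .  t=10,i=1
  [20] #.#.. => #  t=4,i=8
  [19] #..## => #  t=4,i=10
  [18] #..#. => #  t=0,i=4
  [17] #...# => .  t=1,i=6
  [16] #.... => #  t=1,i=1
  [15] .#### => #  t=0,i=8
  [14] .###. => .  t=0,i=1
  [13] .##.# => .  t=3,i=7
  [12] .##.. => .  t=1,i=11
  [11] .#.## => .  t=0,i=6
  [10] .#.#. => #  t=4,i=7
  [9] .#..# => .  t=4,i=9
  [8] .#... => .  t=1,i=5
  [7] ..### => #  t=2,i=1
  [6] ..##. => #  t=3,i=6
  [5] ..#.# => .  t=0,i=5
  [4] ..#.. => #  t=1,i=4
  [3] ...## => .  t=2,i=0
  [2] ...#. => #  t=1,i=3
  [1] ....# => #  t=1,i=2
  [0] ..... => #  t=2,i=10
  bits 10101100000111011000010011010111 = 2887615703

2887615703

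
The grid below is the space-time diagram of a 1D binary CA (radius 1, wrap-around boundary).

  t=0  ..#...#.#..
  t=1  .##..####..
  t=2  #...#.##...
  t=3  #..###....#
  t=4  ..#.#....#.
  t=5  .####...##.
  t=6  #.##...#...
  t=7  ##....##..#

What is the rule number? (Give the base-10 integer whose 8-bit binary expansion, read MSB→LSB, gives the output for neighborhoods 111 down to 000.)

166

  ### -> #   bit 7 = 1  t=1,i=6
  ##. -> .   bit 6 = 0  t=1,i=2
  #.# -> #   bit 5 = 1  t=0,i=7
  #.. -> .   bit 4 = 0  t=0,i=3
  .## -> .   bit 3 = 0  t=1,i=1
  .#. -> #   bit 2 = 1  t=0,i=2
  ..# -> #   bit 1 = 1  t=0,i=1
  ... -> .   bit 0 = 0  t=0,i=0
  bits 10100110 = 166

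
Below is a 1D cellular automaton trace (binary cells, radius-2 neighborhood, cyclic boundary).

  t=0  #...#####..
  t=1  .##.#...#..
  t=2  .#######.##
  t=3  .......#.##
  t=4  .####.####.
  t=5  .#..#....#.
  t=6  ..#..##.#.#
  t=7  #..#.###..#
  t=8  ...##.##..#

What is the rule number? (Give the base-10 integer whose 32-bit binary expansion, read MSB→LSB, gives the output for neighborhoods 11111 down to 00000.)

  ##### -> .   bit 31 = 0  t=0,i=6
  ####. -> .   bit 30 = 0  t=0,i=7
  ###.# -> #   bit 29 = 1  t=2,i=7
  ###.. -> #   bit 28 = 1  t=0,i=8
  ##.## -> .   bit 27 = 0  t=2,i=0
  ##.#. -> #   bit 26 = 1  t=1,i=3
  ##..# -> .   bit 25 = 0  t=0,i=9
  ##... -> .   bit 24 = 0  t=3,i=0
  #.### -> .   bit 23 = 0  t=2,i=1
  #.##. -> #   bit 22 = 1  t=2,i=9
  #.#.# -> .   bit 21 = 0  t=6,i=8
  #.#.. -> #   bit 20 = 1  t=1,i=4
  #..## -> .   bit 19 = 0  t=4,i=0
  #..#. -> .   bit 18 = 0  t=0,i=10
  #...# -> #   bit 17 = 1  t=0,i=2
  #.... -> #   bit 16 = 1  t=3,i=1
  .#### -> .   bit 15 = 0  t=0,i=5
  .###. -> #   bit 14 = 1  t=7,i=6
  .##.# -> #   bit 13 = 1  t=1,i=2
  .##.. -> .   bit 12 = 0  t=3,i=10
  .#.## -> #   bit 11 = 1  t=3,i=8
  .#.#. -> .   bit 10 = 0  t=6,i=9
  .#..# -> #   bit 9 = 1  t=5,i=2
  .#... -> #   bit 8 = 1  t=0,i=1
  ..### -> #   bit 7 = 1  t=0,i=4
  ..##. -> #   bit 6 = 1  t=1,i=1
  ..#.# -> #   bit 5 = 1  t=3,i=7
  ..#.. -> .   bit 4 = 0  t=0,i=0
  ...## -> .   bit 3 = 0  t=0,i=3
  ...#. -> #   bit 2 = 1  t=1,i=7
  ....# -> .   bit 1 = 0  t=3,i=5
  ..... -> #   bit 0 = 1  t=3,i=2
  bits 00110100010100110110101111100101 = 877882341

877882341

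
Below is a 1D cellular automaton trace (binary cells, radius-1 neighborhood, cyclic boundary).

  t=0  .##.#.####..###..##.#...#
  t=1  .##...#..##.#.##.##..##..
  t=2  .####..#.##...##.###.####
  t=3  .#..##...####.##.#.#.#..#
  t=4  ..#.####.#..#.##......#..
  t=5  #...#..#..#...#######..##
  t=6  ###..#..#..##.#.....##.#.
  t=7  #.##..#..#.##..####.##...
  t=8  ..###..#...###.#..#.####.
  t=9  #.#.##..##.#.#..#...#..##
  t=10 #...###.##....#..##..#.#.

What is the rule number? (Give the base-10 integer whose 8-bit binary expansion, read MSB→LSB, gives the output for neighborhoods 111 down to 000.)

89

  ###|.  b7=0 t=0,i=7
  ##.|#  b6=1 t=0,i=2
  #.#|.  b5=0 t=0,i=0
  #..|#  b4=1 t=0,i=10
  .##|#  b3=1 t=0,i=1
  .#.|.  b2=0 t=0,i=4
  ..#|.  b1=0 t=0,i=11
  ...|#  b0=1 t=0,i=22
  bits 01011001 = 89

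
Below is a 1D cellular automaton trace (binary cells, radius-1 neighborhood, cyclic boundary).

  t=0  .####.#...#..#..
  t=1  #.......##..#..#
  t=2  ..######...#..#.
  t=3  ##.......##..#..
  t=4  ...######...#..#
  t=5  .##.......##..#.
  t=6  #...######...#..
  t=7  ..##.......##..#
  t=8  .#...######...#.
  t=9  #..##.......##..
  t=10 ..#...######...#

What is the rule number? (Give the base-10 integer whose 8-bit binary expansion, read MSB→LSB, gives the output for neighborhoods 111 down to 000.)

3

  [7] ### => .  t=0,i=2
  [6] ##. => .  t=0,i=4
  [5] #.# => .  t=0,i=5
  [4] #.. => .  t=0,i=7
  [3] .## => .  t=0,i=1
  [2] .#. => .  t=0,i=6
  [1] ..# => #  t=0,i=0
  [0] ... => #  t=0,i=8
  bits 00000011 = 3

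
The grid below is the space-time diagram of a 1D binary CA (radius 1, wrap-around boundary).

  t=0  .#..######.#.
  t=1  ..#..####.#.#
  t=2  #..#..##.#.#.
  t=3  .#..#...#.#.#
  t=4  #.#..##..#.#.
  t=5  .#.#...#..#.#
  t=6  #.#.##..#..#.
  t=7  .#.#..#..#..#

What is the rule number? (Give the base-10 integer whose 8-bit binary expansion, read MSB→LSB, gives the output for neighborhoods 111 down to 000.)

  [7] ### => #  t=0,i=5
  [6] ##. => .  t=0,i=9
  [5] #.# => #  t=0,i=10
  [4] #.. => #  t=0,i=2
  [3] .## => .  t=0,i=4
  [2] .#. => .  t=0,i=1
  [1] ..# => .  t=0,i=0
  [0] ... => #  t=3,i=6
  bits 10110001 = 177

177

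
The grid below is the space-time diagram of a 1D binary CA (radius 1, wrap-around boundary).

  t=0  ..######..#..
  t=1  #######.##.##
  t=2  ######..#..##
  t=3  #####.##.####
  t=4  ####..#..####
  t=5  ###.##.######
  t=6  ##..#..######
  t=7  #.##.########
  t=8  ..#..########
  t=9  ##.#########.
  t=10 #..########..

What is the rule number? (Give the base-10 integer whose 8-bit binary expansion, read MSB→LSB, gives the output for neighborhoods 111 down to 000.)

  [7] ### => #  t=0,i=3
  [6] ##. => .  t=0,i=7
  [5] #.# => .  t=1,i=7
  [4] #.. => #  t=0,i=8
  [3] .## => #  t=0,i=2
  [2] .#. => .  t=0,i=10
  [1] ..# => #  t=0,i=1
  [0] ... => #  t=0,i=0
  bits 10011011 = 155

155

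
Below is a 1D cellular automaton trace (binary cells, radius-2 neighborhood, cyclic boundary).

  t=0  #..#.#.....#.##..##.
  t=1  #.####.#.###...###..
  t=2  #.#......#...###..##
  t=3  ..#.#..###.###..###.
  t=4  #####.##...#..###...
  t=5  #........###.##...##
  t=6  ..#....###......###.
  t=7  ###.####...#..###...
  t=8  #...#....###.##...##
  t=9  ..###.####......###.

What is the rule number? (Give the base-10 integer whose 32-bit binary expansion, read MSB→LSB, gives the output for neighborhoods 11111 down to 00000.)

  [31] ##### => .  t=4,i=2
  [30] ####. => .  t=1,i=4
  [29] ###.# => .  t=1,i=5
  [28] ###.. => .  t=1,i=11
  [27] ##.## => .  t=3,i=10
  [26] ##.#. => .  t=0,i=19
  [25] ##..# => #  t=0,i=15
  [24] ##... => .  t=1,i=12
  [23] #.### => #  t=1,i=2
  [22] #.##. => .  t=0,i=13
  [21] #.#.# => .  t=1,i=7
  [20] #.#.. => #  t=0,i=0
  [19] #..## => #  t=0,i=16
  [18] #..#. => #  t=0,i=2
  [17] #...# => #  t=1,i=13
  [16] #.... => #  t=0,i=7
  [15] .#### => .  t=1,i=3
  [14] .###. => .  t=1,i=10
  [13] .##.# => .  t=0,i=18
  [12] .##.. => .  t=0,i=14
  [11] .#.## => .  t=0,i=12
  [10] .#.#. => #  t=0,i=4
  [9] .#..# => .  t=0,i=1
  [8] .#... => .  t=0,i=6
  [7] ..### => #  t=1,i=15
  [6] ..##. => #  t=0,i=17
  [5] ..#.# => #  t=0,i=3
  [4] ..#.. => #  t=2,i=9
  [3] ...## => #  t=1,i=14
  [2] ...#. => #  t=0,i=10
  [1] ....# => #  t=0,i=9
  [0] ..... => .  t=0,i=8
  bits 00000010100111110000010011111110 = 43975934

43975934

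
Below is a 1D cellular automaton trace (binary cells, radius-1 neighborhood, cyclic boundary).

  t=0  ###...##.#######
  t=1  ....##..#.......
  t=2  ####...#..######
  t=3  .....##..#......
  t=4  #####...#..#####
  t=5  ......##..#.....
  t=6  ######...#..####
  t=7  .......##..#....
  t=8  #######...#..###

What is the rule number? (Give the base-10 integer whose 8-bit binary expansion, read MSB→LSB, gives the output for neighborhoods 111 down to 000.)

  nb ###: next=.  (t=0,i=0, bit7=0)
  nb ##.: next=.  (t=0,i=2, bit6=0)
  nb #.#: next=#  (t=0,i=8, bit5=1)
  nb #..: next=.  (t=0,i=3, bit4=0)
  nb .##: next=.  (t=0,i=6, bit3=0)
  nb .#.: next=.  (t=1,i=8, bit2=0)
  nb ..#: next=#  (t=0,i=5, bit1=1)
  nb ...: next=#  (t=0,i=4, bit0=1)
  bits 00100011 = 35

35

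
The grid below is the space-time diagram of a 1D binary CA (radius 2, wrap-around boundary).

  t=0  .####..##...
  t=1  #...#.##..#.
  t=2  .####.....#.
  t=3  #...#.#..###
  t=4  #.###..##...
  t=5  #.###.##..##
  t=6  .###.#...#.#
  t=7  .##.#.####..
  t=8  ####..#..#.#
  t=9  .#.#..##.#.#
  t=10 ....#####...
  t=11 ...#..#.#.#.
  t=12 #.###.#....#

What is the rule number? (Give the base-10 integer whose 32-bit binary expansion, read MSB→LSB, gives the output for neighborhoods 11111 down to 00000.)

2626380668

  [31] ##### => #  t=8,i=1
  [30] ####. => .  t=0,i=3
  [29] ###.# => .  t=5,i=0
  [28] ###.. => #  t=0,i=4
  [27] ##.## => #  t=5,i=1
  [26] ##.#. => #  t=6,i=4
  [25] ##..# => .  t=0,i=5
  [24] ##... => .  t=0,i=9
  [23] #.### => #  t=4,i=2
  [22] #.##. => .  t=1,i=6
  [21] #.#.# => .  t=6,i=11
  [20] #.#.. => .  t=1,i=0
  [19] #..## => #  t=0,i=6
  [18] #..#. => .  t=1,i=9
  [17] #...# => #  t=1,i=2
  [16] #.... => #  t=0,i=10
  [15] .#### => .  t=0,i=2
  [14] .###. => #  t=4,i=3
  [13] .##.# => #  t=7,i=2
  [12] .##.. => .  t=0,i=8
  [11] .#.## => .  t=1,i=5
  [10] .#.#. => .  t=1,i=11
  [9] .#..# => #  t=2,i=11
  [8] .#... => #  t=1,i=1
  [7] ..### => .  t=0,i=1
  [6] ..##. => #  t=0,i=7
  [5] ..#.# => #  t=1,i=4
  [4] ..#.. => #  t=2,i=10
  [3] ...## => #  t=0,i=0
  [2] ...#. => #  t=1,i=3
  [1] ....# => .  t=0,i=11
  [0] ..... => .  t=2,i=7
  bits 10011100100010110110001101111100 = 2626380668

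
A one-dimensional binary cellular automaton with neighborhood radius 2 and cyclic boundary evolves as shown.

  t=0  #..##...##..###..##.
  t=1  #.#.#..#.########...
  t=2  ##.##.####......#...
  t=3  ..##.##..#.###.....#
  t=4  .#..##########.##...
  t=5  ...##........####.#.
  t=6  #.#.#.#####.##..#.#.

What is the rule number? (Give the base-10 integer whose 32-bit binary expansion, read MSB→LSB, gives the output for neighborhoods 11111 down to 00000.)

  #####|.  b31=0 t=1,i=11
  ####.|.  b30=0 t=1,i=15
  ###.#|#  b29=1 t=4,i=13
  ###..|#  b28=1 t=0,i=14
  ##.##|#  b27=1 t=2,i=2
  ##.#.|.  b26=0 t=0,i=19
  ##..#|#  b25=1 t=0,i=10
  ##...|.  b24=0 t=0,i=5
  #.###|#  b23=1 t=1,i=9
  #.##.|#  b22=1 t=2,i=3
  #.#.#|.  b21=0 t=1,i=2
  #.#..|#  b20=1 t=0,i=0
  #..##|#  b19=1 t=0,i=2
  #..#.|#  b18=1 t=1,i=6
  #...#|.  b17=0 t=0,i=6
  #....|#  b16=1 t=2,i=11
  .####|.  b15=0 t=1,i=10
  .###.|#  b14=1 t=0,i=13
  .##.#|.  b13=0 t=0,i=18
  .##..|#  b12=1 t=0,i=4
  .#.##|#  b11=1 t=1,i=8
  .#.#.|#  b10=1 t=1,i=1
  .#..#|.  b9=0 t=0,i=1
  .#...|.  b8=0 t=2,i=17
  ..###|#  b7=1 t=0,i=12
  ..##.|.  b6=0 t=0,i=3
  ..#.#|#  b5=1 t=1,i=0
  ..#..|.  b4=0 t=2,i=16
  ...##|#  b3=1 t=0,i=7
  ...#.|.  b2=0 t=1,i=19
  ....#|.  b1=0 t=2,i=14
  .....|#  b0=1 t=2,i=12
  bits 00111010110111010101110010101001 = 987585705

987585705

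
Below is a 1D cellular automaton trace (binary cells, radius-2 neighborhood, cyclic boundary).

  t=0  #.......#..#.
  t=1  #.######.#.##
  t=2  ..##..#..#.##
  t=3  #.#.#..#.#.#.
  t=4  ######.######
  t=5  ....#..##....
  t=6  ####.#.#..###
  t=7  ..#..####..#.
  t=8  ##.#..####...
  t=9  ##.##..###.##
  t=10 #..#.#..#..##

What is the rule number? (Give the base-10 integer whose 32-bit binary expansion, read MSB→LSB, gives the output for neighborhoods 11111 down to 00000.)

  #####|.  b31=0 t=1,i=4
  ####.|#  b30=1 t=1,i=6
  ###.#|.  b29=0 t=1,i=0
  ###..|#  b28=1 t=7,i=8
  ##.##|.  b27=0 t=1,i=1
  ##.#.|.  b26=0 t=1,i=8
  ##..#|#  b25=1 t=2,i=0
  ##...|.  b24=0 t=5,i=9
  #.###|#  b23=1 t=1,i=2
  #.##.|#  b22=1 t=2,i=11
  #.#.#|#  b21=1 t=1,i=9
  #.#..|#  b20=1 t=0,i=0
  #..##|.  b19=0 t=2,i=1
  #..#.|.  b18=0 t=0,i=10
  #...#|#  b17=1 t=7,i=0
  #....|#  b16=1 t=0,i=2
  .####|#  b15=1 t=1,i=3
  .###.|#  b14=1 t=1,i=12
  .##.#|#  b13=1 t=8,i=1
  .##..|.  b12=0 t=2,i=3
  .#.##|.  b11=0 t=1,i=10
  .#.#.|#  b10=1 t=0,i=12
  .#..#|#  b9=1 t=0,i=9
  .#...|.  b8=0 t=0,i=1
  ..###|.  b7=0 t=6,i=10
  ..##.|#  b6=1 t=2,i=2
  ..#.#|#  b5=1 t=0,i=11
  ..#..|.  b4=0 t=0,i=8
  ...##|#  b3=1 t=8,i=12
  ...#.|#  b2=1 t=0,i=7
  ....#|#  b1=1 t=0,i=6
  .....|#  b0=1 t=0,i=3
  bits 01010010111100111110011001101111 = 1391715951

1391715951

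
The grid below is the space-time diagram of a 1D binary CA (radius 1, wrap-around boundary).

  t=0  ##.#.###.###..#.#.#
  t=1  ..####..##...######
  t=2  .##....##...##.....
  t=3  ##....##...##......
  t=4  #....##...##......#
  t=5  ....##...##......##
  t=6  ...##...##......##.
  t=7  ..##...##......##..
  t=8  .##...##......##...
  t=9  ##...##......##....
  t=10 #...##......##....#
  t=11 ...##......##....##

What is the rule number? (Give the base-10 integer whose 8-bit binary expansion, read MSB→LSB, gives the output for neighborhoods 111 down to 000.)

46

  ### -> .   bit 7 = 0  t=0,i=0
  ##. -> .   bit 6 = 0  t=0,i=1
  #.# -> #   bit 5 = 1  t=0,i=2
  #.. -> .   bit 4 = 0  t=0,i=12
  .## -> #   bit 3 = 1  t=0,i=5
  .#. -> #   bit 2 = 1  t=0,i=3
  ..# -> #   bit 1 = 1  t=0,i=13
  ... -> .   bit 0 = 0  t=1,i=11
  bits 00101110 = 46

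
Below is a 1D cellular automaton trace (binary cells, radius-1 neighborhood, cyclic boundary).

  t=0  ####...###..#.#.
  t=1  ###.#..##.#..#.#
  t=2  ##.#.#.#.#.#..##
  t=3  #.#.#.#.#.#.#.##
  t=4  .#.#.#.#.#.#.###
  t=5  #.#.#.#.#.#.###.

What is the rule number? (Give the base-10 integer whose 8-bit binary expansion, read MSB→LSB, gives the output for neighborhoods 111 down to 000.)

184

  [7] ### => #  t=0,i=1
  [6] ##. => .  t=0,i=3
  [5] #.# => #  t=0,i=13
  [4] #.. => #  t=0,i=4
  [3] .## => #  t=0,i=0
  [2] .#. => .  t=0,i=12
  [1] ..# => .  t=0,i=6
  [0] ... => .  t=0,i=5
  bits 10111000 = 184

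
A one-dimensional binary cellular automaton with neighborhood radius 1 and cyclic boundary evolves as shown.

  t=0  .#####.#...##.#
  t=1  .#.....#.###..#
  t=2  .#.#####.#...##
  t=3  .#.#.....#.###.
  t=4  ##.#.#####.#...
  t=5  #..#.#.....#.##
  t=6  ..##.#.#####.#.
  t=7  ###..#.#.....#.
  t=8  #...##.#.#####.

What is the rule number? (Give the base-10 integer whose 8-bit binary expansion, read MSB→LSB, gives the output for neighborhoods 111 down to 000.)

  ### -> .   bit 7 = 0  t=0,i=2
  ##. -> .   bit 6 = 0  t=0,i=5
  #.# -> .   bit 5 = 0  t=0,i=0
  #.. -> .   bit 4 = 0  t=0,i=8
  .## -> #   bit 3 = 1  t=0,i=1
  .#. -> #   bit 2 = 1  t=0,i=7
  ..# -> #   bit 1 = 1  t=0,i=10
  ... -> #   bit 0 = 1  t=0,i=9
  bits 00001111 = 15

15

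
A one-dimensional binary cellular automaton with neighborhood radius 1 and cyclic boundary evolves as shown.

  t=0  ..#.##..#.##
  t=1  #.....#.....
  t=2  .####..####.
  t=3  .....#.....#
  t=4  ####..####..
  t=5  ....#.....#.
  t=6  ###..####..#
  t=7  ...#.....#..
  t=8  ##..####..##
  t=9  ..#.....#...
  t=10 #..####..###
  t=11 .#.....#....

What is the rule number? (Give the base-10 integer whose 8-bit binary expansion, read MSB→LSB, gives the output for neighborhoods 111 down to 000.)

  ###|.  b7=0 t=2,i=2
  ##.|.  b6=0 t=0,i=5
  #.#|.  b5=0 t=0,i=3
  #..|#  b4=1 t=0,i=0
  .##|.  b3=0 t=0,i=4
  .#.|.  b2=0 t=0,i=2
  ..#|.  b1=0 t=0,i=1
  ...|#  b0=1 t=1,i=2
  bits 00010001 = 17

17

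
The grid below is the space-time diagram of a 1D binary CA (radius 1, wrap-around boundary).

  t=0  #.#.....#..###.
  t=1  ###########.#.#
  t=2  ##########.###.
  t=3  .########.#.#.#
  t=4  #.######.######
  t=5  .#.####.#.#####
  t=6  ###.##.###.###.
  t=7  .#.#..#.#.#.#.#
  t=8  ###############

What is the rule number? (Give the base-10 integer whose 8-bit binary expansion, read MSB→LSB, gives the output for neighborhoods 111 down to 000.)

  ### -> #   bit 7 = 1  t=0,i=12
  ##. -> .   bit 6 = 0  t=0,i=13
  #.# -> #   bit 5 = 1  t=0,i=1
  #.. -> #   bit 4 = 1  t=0,i=3
  .## -> .   bit 3 = 0  t=0,i=11
  .#. -> #   bit 2 = 1  t=0,i=0
  ..# -> #   bit 1 = 1  t=0,i=7
  ... -> #   bit 0 = 1  t=0,i=4
  bits 10110111 = 183

183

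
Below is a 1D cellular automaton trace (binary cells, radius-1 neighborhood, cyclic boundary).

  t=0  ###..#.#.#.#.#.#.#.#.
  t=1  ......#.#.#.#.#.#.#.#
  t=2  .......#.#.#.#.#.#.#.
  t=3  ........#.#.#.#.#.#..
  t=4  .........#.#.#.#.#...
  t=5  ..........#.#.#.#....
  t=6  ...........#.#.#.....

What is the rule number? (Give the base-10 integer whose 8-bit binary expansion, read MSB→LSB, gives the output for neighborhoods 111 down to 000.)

  nb ###: next=.  (t=0,i=1, bit7=0)
  nb ##.: next=.  (t=0,i=2, bit6=0)
  nb #.#: next=#  (t=0,i=6, bit5=1)
  nb #..: next=.  (t=0,i=3, bit4=0)
  nb .##: next=.  (t=0,i=0, bit3=0)
  nb .#.: next=.  (t=0,i=5, bit2=0)
  nb ..#: next=.  (t=0,i=4, bit1=0)
  nb ...: next=.  (t=1,i=1, bit0=0)
  bits 00100000 = 32

32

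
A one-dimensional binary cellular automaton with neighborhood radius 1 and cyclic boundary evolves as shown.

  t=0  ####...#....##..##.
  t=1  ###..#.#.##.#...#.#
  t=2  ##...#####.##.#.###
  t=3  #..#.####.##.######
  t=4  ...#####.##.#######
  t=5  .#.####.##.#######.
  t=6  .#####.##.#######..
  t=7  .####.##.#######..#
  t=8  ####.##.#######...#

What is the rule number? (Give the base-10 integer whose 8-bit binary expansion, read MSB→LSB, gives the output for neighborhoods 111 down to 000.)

  [7] ### => #  t=0,i=1
  [6] ##. => .  t=0,i=3
  [5] #.# => #  t=0,i=18
  [4] #.. => .  t=0,i=4
  [3] .## => #  t=0,i=0
  [2] .#. => #  t=0,i=7
  [1] ..# => .  t=0,i=6
  [0] ... => #  t=0,i=5
  bits 10101101 = 173

173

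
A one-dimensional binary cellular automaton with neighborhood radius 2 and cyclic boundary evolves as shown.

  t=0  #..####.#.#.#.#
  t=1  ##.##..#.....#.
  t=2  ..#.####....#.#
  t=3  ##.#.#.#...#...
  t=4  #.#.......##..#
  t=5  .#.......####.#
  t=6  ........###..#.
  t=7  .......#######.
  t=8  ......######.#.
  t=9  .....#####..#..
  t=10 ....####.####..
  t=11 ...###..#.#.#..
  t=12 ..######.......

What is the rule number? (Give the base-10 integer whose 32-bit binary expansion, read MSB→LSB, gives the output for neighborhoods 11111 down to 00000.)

2651118300

  [31] ##### => #  t=7,i=9
  [30] ####. => .  t=0,i=5
  [29] ###.# => .  t=0,i=6
  [28] ###.. => #  t=2,i=7
  [27] ##.## => #  t=1,i=2
  [26] ##.#. => #  t=0,i=7
  [25] ##..# => #  t=0,i=1
  [24] ##... => .  t=2,i=8
  [23] #.### => .  t=2,i=4
  [22] #.##. => .  t=0,i=14
  [21] #.#.# => .  t=0,i=8
  [20] #.#.. => .  t=2,i=14
  [19] #..## => .  t=0,i=2
  [18] #..#. => #  t=1,i=6
  [17] #...# => .  t=3,i=9
  [16] #.... => .  t=1,i=9
  [15] .#### => #  t=0,i=4
  [14] .###. => #  t=6,i=9
  [13] .##.# => .  t=1,i=1
  [12] .##.. => #  t=0,i=0
  [11] .#.## => #  t=0,i=13
  [10] .#.#. => .  t=0,i=9
  [9] .#..# => #  t=2,i=0
  [8] .#... => .  t=1,i=8
  [7] ..### => #  t=0,i=3
  [6] ..##. => #  t=3,i=0
  [5] ..#.# => .  t=1,i=13
  [4] ..#.. => #  t=1,i=7
  [3] ...## => #  t=3,i=14
  [2] ...#. => #  t=1,i=12
  [1] ....# => .  t=1,i=11
  [0] ..... => .  t=1,i=10
  bits 10011110000001001101101011011100 = 2651118300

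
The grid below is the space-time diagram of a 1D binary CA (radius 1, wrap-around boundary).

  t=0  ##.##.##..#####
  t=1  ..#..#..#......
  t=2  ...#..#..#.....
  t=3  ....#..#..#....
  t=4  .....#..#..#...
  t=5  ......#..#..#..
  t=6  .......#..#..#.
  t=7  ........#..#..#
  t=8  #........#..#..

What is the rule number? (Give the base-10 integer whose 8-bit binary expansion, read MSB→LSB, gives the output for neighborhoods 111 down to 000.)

48

  [7] ### => .  t=0,i=0
  [6] ##. => .  t=0,i=1
  [5] #.# => #  t=0,i=2
  [4] #.. => #  t=0,i=8
  [3] .## => .  t=0,i=3
  [2] .#. => .  t=1,i=2
  [1] ..# => .  t=0,i=9
  [0] ... => .  t=1,i=0
  bits 00110000 = 48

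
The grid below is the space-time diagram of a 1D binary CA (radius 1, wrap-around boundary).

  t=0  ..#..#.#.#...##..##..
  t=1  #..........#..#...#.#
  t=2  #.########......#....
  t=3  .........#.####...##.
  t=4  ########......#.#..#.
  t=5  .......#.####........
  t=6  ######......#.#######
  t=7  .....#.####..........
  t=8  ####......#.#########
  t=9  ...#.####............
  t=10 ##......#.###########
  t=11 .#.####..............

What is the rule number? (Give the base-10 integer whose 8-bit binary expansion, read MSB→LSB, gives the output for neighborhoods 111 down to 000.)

65

  nb ###: next=.  (t=2,i=3, bit7=0)
  nb ##.: next=#  (t=0,i=14, bit6=1)
  nb #.#: next=.  (t=0,i=6, bit5=0)
  nb #..: next=.  (t=0,i=3, bit4=0)
  nb .##: next=.  (t=0,i=13, bit3=0)
  nb .#.: next=.  (t=0,i=2, bit2=0)
  nb ..#: next=.  (t=0,i=1, bit1=0)
  nb ...: next=#  (t=0,i=0, bit0=1)
  bits 01000001 = 65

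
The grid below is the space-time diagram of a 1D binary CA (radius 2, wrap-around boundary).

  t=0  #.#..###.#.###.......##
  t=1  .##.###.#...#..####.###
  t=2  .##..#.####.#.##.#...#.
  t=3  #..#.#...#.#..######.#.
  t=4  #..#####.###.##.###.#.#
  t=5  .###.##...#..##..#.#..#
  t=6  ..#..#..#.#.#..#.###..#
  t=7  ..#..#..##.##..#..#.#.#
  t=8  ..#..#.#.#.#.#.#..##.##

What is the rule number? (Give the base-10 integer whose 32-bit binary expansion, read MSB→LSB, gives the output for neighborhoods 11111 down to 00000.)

  ##### -> #   bit 31 = 1  t=3,i=16
  ####. -> #   bit 30 = 1  t=1,i=17
  ###.# -> .   bit 29 = 0  t=0,i=0
  ###.. -> .   bit 28 = 0  t=0,i=13
  ##.## -> .   bit 27 = 0  t=1,i=0
  ##.#. -> #   bit 26 = 1  t=0,i=1
  ##..# -> #   bit 25 = 1  t=2,i=3
  ##... -> .   bit 24 = 0  t=0,i=14
  #.### -> .   bit 23 = 0  t=0,i=11
  #.##. -> #   bit 22 = 1  t=1,i=1
  #.#.# -> .   bit 21 = 0  t=0,i=9
  #.#.. -> #   bit 20 = 1  t=0,i=2
  #..## -> #   bit 19 = 1  t=0,i=4
  #..#. -> .   bit 18 = 0  t=2,i=4
  #...# -> #   bit 17 = 1  t=1,i=10
  #.... -> #   bit 16 = 1  t=0,i=15
  .#### -> .   bit 15 = 0  t=1,i=16
  .###. -> #   bit 14 = 1  t=0,i=6
  .##.# -> #   bit 13 = 1  t=1,i=2
  .##.. -> .   bit 12 = 0  t=2,i=2
  .#.## -> .   bit 11 = 0  t=0,i=10
  .#.#. -> #   bit 10 = 1  t=3,i=4
  .#..# -> .   bit 9 = 0  t=0,i=3
  .#... -> #   bit 8 = 1  t=1,i=9
  ..### -> #   bit 7 = 1  t=0,i=5
  ..##. -> .   bit 6 = 0  t=2,i=1
  ..#.# -> #   bit 5 = 1  t=2,i=5
  ..#.. -> #   bit 4 = 1  t=1,i=12
  ...## -> #   bit 3 = 1  t=0,i=20
  ...#. -> .   bit 2 = 0  t=1,i=11
  ....# -> .   bit 1 = 0  t=0,i=19
  ..... -> #   bit 0 = 1  t=0,i=16
  bits 11000110010110110110010110111001 = 3327878585

3327878585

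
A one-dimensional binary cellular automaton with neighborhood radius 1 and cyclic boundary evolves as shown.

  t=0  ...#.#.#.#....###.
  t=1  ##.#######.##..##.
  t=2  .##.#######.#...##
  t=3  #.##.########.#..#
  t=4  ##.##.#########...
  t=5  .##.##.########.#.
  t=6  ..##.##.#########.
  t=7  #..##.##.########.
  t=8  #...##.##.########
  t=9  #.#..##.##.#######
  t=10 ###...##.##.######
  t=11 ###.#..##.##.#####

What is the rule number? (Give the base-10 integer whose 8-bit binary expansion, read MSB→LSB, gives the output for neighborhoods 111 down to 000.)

  [7] ### => #  t=0,i=15
  [6] ##. => #  t=0,i=16
  [5] #.# => #  t=0,i=4
  [4] #.. => .  t=0,i=10
  [3] .## => .  t=0,i=14
  [2] .#. => #  t=0,i=3
  [1] ..# => .  t=0,i=2
  [0] ... => #  t=0,i=0
  bits 11100101 = 229

229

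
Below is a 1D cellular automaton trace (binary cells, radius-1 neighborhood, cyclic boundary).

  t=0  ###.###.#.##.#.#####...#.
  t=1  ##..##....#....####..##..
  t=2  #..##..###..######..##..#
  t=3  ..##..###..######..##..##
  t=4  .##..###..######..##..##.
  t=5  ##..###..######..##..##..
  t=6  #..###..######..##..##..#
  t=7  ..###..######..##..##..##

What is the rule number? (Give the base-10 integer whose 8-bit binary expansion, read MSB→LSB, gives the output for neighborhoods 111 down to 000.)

139

  [7] ### => #  t=0,i=1
  [6] ##. => .  t=0,i=2
  [5] #.# => .  t=0,i=3
  [4] #.. => .  t=0,i=20
  [3] .## => #  t=0,i=0
  [2] .#. => .  t=0,i=8
  [1] ..# => #  t=0,i=22
  [0] ... => #  t=0,i=21
  bits 10001011 = 139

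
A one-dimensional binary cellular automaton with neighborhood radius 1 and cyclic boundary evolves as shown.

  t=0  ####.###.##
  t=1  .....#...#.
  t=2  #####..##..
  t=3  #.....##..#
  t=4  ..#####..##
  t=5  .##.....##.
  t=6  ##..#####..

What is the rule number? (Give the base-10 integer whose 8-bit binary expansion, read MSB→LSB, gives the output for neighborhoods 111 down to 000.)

11

  nb ###: next=.  (t=0,i=0, bit7=0)
  nb ##.: next=.  (t=0,i=3, bit6=0)
  nb #.#: next=.  (t=0,i=4, bit5=0)
  nb #..: next=.  (t=1,i=6, bit4=0)
  nb .##: next=#  (t=0,i=5, bit3=1)
  nb .#.: next=.  (t=1,i=5, bit2=0)
  nb ..#: next=#  (t=1,i=4, bit1=1)
  nb ...: next=#  (t=1,i=0, bit0=1)
  bits 00001011 = 11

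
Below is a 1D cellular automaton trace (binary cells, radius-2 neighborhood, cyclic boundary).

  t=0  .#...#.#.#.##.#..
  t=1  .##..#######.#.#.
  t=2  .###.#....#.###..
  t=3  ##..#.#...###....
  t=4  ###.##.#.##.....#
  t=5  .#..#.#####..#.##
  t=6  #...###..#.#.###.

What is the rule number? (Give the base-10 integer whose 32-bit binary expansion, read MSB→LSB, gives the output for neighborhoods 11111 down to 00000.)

  ##### -> .   bit 31 = 0  t=1,i=7
  ####. -> #   bit 30 = 1  t=1,i=10
  ###.# -> .   bit 29 = 0  t=1,i=11
  ###.. -> .   bit 28 = 0  t=2,i=14
  ##.## -> .   bit 27 = 0  t=4,i=3
  ##.#. -> #   bit 26 = 1  t=0,i=13
  ##..# -> #   bit 25 = 1  t=1,i=3
  ##... -> .   bit 24 = 0  t=2,i=15
  #.### -> #   bit 23 = 1  t=2,i=12
  #.##. -> #   bit 22 = 1  t=0,i=11
  #.#.# -> #   bit 21 = 1  t=0,i=7
  #.#.. -> .   bit 20 = 0  t=0,i=14
  #..## -> .   bit 19 = 0  t=1,i=0
  #..#. -> .   bit 18 = 0  t=3,i=3
  #...# -> .   bit 17 = 0  t=0,i=3
  #.... -> .   bit 16 = 0  t=2,i=7
  .#### -> .   bit 15 = 0  t=1,i=6
  .###. -> .   bit 14 = 0  t=2,i=2
  .##.# -> .   bit 13 = 0  t=0,i=12
  .##.. -> #   bit 12 = 1  t=1,i=2
  .#.## -> #   bit 11 = 1  t=0,i=10
  .#.#. -> #   bit 10 = 1  t=0,i=6
  .#..# -> .   bit 9 = 0  t=1,i=16
  .#... -> #   bit 8 = 1  t=0,i=2
  ..### -> #   bit 7 = 1  t=1,i=5
  ..##. -> #   bit 6 = 1  t=1,i=1
  ..#.# -> #   bit 5 = 1  t=0,i=5
  ..#.. -> #   bit 4 = 1  t=0,i=1
  ...## -> #   bit 3 = 1  t=2,i=0
  ...#. -> .   bit 2 = 0  t=0,i=0
  ....# -> .   bit 1 = 0  t=2,i=8
  ..... -> #   bit 0 = 1  t=4,i=13
  bits 01000110111000000001110111111001 = 1189092857

1189092857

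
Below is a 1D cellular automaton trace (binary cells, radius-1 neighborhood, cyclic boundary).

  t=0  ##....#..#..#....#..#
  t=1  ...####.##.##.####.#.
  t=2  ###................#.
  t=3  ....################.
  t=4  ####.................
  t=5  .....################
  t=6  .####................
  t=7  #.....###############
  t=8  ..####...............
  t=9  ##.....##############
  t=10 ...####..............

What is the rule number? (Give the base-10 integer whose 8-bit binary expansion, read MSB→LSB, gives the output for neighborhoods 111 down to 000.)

  ### -> .   bit 7 = 0  t=0,i=0
  ##. -> .   bit 6 = 0  t=0,i=1
  #.# -> .   bit 5 = 0  t=1,i=7
  #.. -> .   bit 4 = 0  t=0,i=2
  .## -> .   bit 3 = 0  t=0,i=20
  .#. -> #   bit 2 = 1  t=0,i=6
  ..# -> #   bit 1 = 1  t=0,i=5
  ... -> #   bit 0 = 1  t=0,i=3
  bits 00000111 = 7

7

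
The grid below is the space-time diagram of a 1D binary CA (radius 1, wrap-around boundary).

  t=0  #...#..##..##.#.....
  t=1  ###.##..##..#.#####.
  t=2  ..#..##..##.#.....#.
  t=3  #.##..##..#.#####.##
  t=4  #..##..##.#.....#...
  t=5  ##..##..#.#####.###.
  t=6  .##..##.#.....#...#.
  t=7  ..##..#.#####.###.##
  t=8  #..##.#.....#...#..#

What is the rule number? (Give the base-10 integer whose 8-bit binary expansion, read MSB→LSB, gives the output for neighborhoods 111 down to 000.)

85

  [7] ### => .  t=1,i=1
  [6] ##. => #  t=0,i=8
  [5] #.# => .  t=0,i=13
  [4] #.. => #  t=0,i=1
  [3] .## => .  t=0,i=7
  [2] .#. => #  t=0,i=0
  [1] ..# => .  t=0,i=3
  [0] ... => #  t=0,i=2
  bits 01010101 = 85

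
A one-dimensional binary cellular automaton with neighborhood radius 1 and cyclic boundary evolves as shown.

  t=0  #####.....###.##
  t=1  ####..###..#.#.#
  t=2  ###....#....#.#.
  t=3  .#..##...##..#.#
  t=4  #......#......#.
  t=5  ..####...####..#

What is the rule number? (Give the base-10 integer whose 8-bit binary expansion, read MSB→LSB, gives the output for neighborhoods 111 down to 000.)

  ### -> #   bit 7 = 1  t=0,i=0
  ##. -> .   bit 6 = 0  t=0,i=4
  #.# -> #   bit 5 = 1  t=0,i=13
  #.. -> .   bit 4 = 0  t=0,i=5
  .## -> .   bit 3 = 0  t=0,i=10
  .#. -> .   bit 2 = 0  t=1,i=11
  ..# -> .   bit 1 = 0  t=0,i=9
  ... -> #   bit 0 = 1  t=0,i=6
  bits 10100001 = 161

161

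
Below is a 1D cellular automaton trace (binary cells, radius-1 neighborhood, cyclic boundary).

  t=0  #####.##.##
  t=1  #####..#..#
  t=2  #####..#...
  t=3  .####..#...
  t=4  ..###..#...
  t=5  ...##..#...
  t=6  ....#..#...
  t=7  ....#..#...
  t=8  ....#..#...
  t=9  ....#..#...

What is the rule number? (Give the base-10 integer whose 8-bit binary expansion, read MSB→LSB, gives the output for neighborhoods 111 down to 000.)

196

  ### -> #   bit 7 = 1  t=0,i=0
  ##. -> #   bit 6 = 1  t=0,i=4
  #.# -> .   bit 5 = 0  t=0,i=5
  #.. -> .   bit 4 = 0  t=1,i=5
  .## -> .   bit 3 = 0  t=0,i=6
  .#. -> #   bit 2 = 1  t=1,i=7
  ..# -> .   bit 1 = 0  t=1,i=6
  ... -> .   bit 0 = 0  t=2,i=9
  bits 11000100 = 196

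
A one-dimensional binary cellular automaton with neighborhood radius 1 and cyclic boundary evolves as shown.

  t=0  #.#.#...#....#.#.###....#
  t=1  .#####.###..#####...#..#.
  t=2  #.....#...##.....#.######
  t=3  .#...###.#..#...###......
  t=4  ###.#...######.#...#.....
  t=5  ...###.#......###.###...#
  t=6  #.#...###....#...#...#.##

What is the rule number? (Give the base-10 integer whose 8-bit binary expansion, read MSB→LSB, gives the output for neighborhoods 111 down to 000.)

54

  [7] ### => .  t=0,i=18
  [6] ##. => .  t=0,i=0
  [5] #.# => #  t=0,i=1
  [4] #.. => #  t=0,i=5
  [3] .## => .  t=0,i=17
  [2] .#. => #  t=0,i=2
  [1] ..# => #  t=0,i=7
  [0] ... => .  t=0,i=6
  bits 00110110 = 54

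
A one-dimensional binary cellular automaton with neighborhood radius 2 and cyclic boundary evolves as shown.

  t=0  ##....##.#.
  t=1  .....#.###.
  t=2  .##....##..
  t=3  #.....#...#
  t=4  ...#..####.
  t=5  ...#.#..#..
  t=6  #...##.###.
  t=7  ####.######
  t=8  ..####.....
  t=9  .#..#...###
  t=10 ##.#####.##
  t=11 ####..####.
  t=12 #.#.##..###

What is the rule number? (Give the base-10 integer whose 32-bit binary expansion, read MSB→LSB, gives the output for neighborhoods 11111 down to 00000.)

  [31] ##### => .  t=7,i=0
  [30] ####. => #  t=4,i=8
  [29] ###.# => #  t=6,i=9
  [28] ###.. => .  t=1,i=9
  [27] ##.## => #  t=6,i=6
  [26] ##.#. => #  t=0,i=8
  [25] ##..# => #  t=11,i=4
  [24] ##... => .  t=0,i=2
  [23] #.### => #  t=1,i=7
  [22] #.##. => .  t=0,i=0
  [21] #.#.# => #  t=0,i=9
  [20] #.#.. => #  t=5,i=5
  [19] #..## => #  t=4,i=5
  [18] #..#. => #  t=5,i=7
  [17] #...# => #  t=2,i=10
  [16] #.... => .  t=0,i=3
  [15] .#### => .  t=4,i=7
  [14] .###. => #  t=1,i=8
  [13] .##.# => #  t=0,i=7
  [12] .##.. => .  t=0,i=1
  [11] .#.## => .  t=0,i=10
  [10] .#.#. => #  t=5,i=4
  [9] .#..# => .  t=4,i=4
  [8] .#... => #  t=3,i=7
  [7] ..### => .  t=4,i=6
  [6] ..##. => .  t=0,i=6
  [5] ..#.# => .  t=1,i=5
  [4] ..#.. => #  t=3,i=6
  [3] ...## => #  t=0,i=5
  [2] ...#. => .  t=1,i=4
  [1] ....# => .  t=0,i=4
  [0] ..... => #  t=1,i=1
  bits 01101110101111100110010100011001 = 1857971481

1857971481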